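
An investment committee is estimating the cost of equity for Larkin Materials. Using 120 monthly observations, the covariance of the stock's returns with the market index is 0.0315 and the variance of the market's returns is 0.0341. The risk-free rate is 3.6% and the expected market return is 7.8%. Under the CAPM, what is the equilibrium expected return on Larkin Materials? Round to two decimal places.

7.48%

β = Cov(R_i, R_m) / Var(R_m) = 0.0315 / 0.0341 = 0.9238
MRP = 7.8% − 3.6% = 4.20%
E(R) = R_f + β × MRP = 3.6% + 0.9238 × 4.2% = 7.48%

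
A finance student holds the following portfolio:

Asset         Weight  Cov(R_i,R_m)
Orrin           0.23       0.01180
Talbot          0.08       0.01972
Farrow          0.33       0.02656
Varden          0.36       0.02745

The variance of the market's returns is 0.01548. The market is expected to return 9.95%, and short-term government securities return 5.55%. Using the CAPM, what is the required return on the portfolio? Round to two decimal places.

β_Orrin = 0.01180 / 0.01548 = 0.7623
β_Talbot = 0.01972 / 0.01548 = 1.2739
β_Farrow = 0.02656 / 0.01548 = 1.7158
β_Varden = 0.02745 / 0.01548 = 1.7733
β_P = Σ w_i β_i = 0.23×0.7623 + 0.08×1.2739 + 0.33×1.7158 + 0.36×1.7733 = 1.4818
MRP = 9.95% − 5.55% = 4.40%
E(R_P) = R_f + β_P × MRP = 5.55% + 1.4818 × 4.40% = 12.07%

12.07%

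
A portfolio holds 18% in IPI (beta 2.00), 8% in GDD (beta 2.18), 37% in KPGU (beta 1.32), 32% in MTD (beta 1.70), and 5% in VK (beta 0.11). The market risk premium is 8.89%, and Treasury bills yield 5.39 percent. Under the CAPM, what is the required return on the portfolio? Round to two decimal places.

β_P = Σ w_i β_i = 0.18×2.00 + 0.08×2.18 + 0.37×1.32 + 0.32×1.70 + 0.05×0.11 = 1.5723
E(R_P) = R_f + β_P × MRP = 5.39% + 1.5723 × 8.89% = 19.37%

19.37%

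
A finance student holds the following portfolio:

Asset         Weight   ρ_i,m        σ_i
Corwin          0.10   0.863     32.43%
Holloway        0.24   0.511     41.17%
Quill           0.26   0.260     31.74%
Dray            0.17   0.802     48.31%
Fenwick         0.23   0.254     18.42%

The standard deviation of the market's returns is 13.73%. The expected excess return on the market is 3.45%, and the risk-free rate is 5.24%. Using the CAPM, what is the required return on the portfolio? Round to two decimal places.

9.68%

β_Corwin = 0.863 × 32.43% / 13.73% = 2.0384
β_Holloway = 0.511 × 41.17% / 13.73% = 1.5323
β_Quill = 0.260 × 31.74% / 13.73% = 0.6010
β_Dray = 0.802 × 48.31% / 13.73% = 2.8219
β_Fenwick = 0.254 × 18.42% / 13.73% = 0.3408
β_P = Σ w_i β_i = 0.10×2.0384 + 0.24×1.5323 + 0.26×0.6010 + 0.17×2.8219 + 0.23×0.3408 = 1.2860
E(R_P) = R_f + β_P × MRP = 5.24% + 1.2860 × 3.45% = 9.68%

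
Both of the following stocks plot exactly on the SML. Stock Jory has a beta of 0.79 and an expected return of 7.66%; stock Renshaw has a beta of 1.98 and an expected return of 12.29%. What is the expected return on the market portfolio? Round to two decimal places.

8.48%

Both satisfy E(R) = R_f + β·MRP, so the slope of the SML is
MRP = (12.29% − 7.66%) / (1.98 − 0.79) = 4.63% / 1.19 = 3.8908%
R_f = E(R_Jory) − β_Jory·MRP = 7.66% − 0.79 × 3.8908% = 4.5863%
E(R_m) = R_f + MRP = 4.5863% + 3.8908% = 8.48%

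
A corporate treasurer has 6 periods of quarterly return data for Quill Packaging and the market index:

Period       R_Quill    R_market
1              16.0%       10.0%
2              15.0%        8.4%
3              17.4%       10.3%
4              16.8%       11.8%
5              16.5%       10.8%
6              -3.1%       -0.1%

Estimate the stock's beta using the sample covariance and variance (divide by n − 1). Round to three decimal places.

Mean R_i = (16.0 + 15.0 + 17.4 + 16.8 + 16.5 − 3.1) / 6 = 13.1000%
Mean R_m = (10.0 + 8.4 + 10.3 + 11.8 + 10.8 − 0.1) / 6 = 8.5333%
Σ(R_i − R̄_i)(R_m − R̄_m) = 171.2500  ⇒  Cov = 171.2500 / 5 = 34.2500
Σ(R_m − R̄_m)² = 95.6333  ⇒  Var(R_m) = 95.6333 / 5 = 19.1267
β = Cov / Var(R_m) = 34.2500 / 19.1267 = 1.7907

1.791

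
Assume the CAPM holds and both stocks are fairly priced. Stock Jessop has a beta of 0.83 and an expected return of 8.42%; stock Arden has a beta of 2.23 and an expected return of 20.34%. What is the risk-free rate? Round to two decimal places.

Both satisfy E(R) = R_f + β·MRP, so the slope of the SML is
MRP = (20.34% − 8.42%) / (2.23 − 0.83) = 11.92% / 1.40 = 8.5143%
R_f = E(R_Jessop) − β_Jessop·MRP = 8.42% − 0.83 × 8.5143% = 1.3531%

1.35%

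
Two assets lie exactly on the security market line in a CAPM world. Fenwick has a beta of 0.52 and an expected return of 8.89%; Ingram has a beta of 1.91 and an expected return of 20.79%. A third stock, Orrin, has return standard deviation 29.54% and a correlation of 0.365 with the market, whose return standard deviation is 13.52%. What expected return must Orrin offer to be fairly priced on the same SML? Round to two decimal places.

11.27%

MRP = (20.79% − 8.89%) / (1.91 − 0.52) = 8.5612%
R_f = 8.89% − 0.52 × 8.5612% = 4.4382%
β_Orrin = ρ·σ_i/σ_m = 0.365 × 29.54 / 13.52 = 0.7975
E(R_Orrin) = R_f + β × MRP = 4.4382% + 0.7975 × 8.5612% = 11.27%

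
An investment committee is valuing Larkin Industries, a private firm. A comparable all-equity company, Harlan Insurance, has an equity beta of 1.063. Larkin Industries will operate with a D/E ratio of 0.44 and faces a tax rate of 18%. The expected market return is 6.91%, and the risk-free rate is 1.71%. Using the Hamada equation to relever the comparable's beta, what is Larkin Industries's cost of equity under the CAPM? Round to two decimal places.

9.23%

β_L = β_U × [1 + (1 − t)(D/E)] = 1.063 × [1 + (1 − 0.18) × 0.44]
    = 1.063 × [1 + 0.82 × 0.44] = 1.063 × 1.3608 = 1.4465
MRP = 6.91% − 1.71% = 5.20%
E(R) = R_f + β_L × MRP = 1.71% + 1.4465 × 5.20% = 9.23%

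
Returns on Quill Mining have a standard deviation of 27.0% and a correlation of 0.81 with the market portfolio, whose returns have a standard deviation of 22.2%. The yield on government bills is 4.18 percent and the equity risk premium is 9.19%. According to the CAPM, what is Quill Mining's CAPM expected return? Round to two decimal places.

β = ρ × σ_i / σ_m = 0.81 × 27.0% / 22.2% = 0.9851
E(R) = 4.18% + 0.9851 × 9.19% = 13.23%

13.23%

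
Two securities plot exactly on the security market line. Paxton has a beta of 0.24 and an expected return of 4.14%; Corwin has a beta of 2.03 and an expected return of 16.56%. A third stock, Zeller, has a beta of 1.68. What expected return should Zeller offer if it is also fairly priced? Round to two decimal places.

14.13%

MRP (SML slope) = (16.56% − 4.14%) / (2.03 − 0.24) = 12.42% / 1.79 = 6.9385%
R_f (intercept) = 4.14% − 0.24 × 6.9385% = 2.4748%
E(R_Zeller) = R_f + β × MRP = 2.4748% + 1.68 × 6.9385% = 14.13%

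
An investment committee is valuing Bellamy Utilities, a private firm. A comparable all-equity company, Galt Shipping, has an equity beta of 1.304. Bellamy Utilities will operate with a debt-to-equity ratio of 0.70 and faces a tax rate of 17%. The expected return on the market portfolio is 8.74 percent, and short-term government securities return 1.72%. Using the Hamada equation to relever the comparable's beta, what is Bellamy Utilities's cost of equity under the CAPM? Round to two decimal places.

β_L = β_U × [1 + (1 − t)(D/E)] = 1.304 × [1 + (1 − 0.17) × 0.70]
    = 1.304 × [1 + 0.83 × 0.70] = 1.304 × 1.5810 = 2.0616
MRP = 8.74% − 1.72% = 7.02%
E(R) = R_f + β_L × MRP = 1.72% + 2.0616 × 7.02% = 16.19%

16.19%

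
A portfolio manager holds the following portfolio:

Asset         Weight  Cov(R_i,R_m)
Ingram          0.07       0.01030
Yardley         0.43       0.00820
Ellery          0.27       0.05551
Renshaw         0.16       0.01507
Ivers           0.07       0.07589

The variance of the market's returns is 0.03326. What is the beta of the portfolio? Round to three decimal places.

β_Ingram = 0.01030 / 0.03326 = 0.3097
β_Yardley = 0.00820 / 0.03326 = 0.2465
β_Ellery = 0.05551 / 0.03326 = 1.6690
β_Renshaw = 0.01507 / 0.03326 = 0.4531
β_Ivers = 0.07589 / 0.03326 = 2.2817
β_P = Σ w_i β_i = 0.07×0.3097 + 0.43×0.2465 + 0.27×1.6690 + 0.16×0.4531 + 0.07×2.2817 = 0.8105

0.811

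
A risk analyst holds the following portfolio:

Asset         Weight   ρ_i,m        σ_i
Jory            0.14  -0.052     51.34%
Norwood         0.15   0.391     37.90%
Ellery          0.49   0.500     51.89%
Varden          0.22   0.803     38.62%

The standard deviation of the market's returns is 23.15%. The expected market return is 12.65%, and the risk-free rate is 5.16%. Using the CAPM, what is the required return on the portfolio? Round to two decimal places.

β_Jory = -0.052 × 51.34% / 23.15% = -0.1153
β_Norwood = 0.391 × 37.90% / 23.15% = 0.6401
β_Ellery = 0.500 × 51.89% / 23.15% = 1.1207
β_Varden = 0.803 × 38.62% / 23.15% = 1.3396
β_P = Σ w_i β_i = 0.14×-0.1153 + 0.15×0.6401 + 0.49×1.1207 + 0.22×1.3396 = 0.9237
MRP = 12.65% − 5.16% = 7.49%
E(R_P) = R_f + β_P × MRP = 5.16% + 0.9237 × 7.49% = 12.08%

12.08%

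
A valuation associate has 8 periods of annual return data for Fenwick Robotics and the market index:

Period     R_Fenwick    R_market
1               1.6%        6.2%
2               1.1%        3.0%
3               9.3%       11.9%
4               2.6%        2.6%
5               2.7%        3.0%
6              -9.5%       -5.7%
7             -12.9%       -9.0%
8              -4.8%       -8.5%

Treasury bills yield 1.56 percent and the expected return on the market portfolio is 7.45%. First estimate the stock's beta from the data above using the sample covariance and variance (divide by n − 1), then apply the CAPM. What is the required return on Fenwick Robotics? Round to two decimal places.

6.92%

Mean R_i = (1.6 + 1.1 + 9.3 + 2.6 + 2.7 − 9.5 − 12.9 − 4.8) / 8 = -1.2375%
Mean R_m = (6.2 + 3.0 + 11.9 + 2.6 + 3.0 − 5.7 − 9.0 − 8.5) / 8 = 0.4375%
Σ(R_i − R̄_i)(R_m − R̄_m) = 354.1313  ⇒  Cov = 354.1313 / 7 = 50.5902
Σ(R_m − R̄_m)² = 389.0188  ⇒  Var(R_m) = 389.0188 / 7 = 55.5741
β = Cov / Var(R_m) = 50.5902 / 55.5741 = 0.9103
MRP = 7.45% − 1.56% = 5.89%
E(R) = R_f + β × MRP = 1.56% + 0.9103 × 5.89% = 6.92%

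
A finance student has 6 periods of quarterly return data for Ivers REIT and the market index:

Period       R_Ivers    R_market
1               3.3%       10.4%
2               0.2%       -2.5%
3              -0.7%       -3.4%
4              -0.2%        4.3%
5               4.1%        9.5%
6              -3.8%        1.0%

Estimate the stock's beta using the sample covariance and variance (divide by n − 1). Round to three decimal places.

0.352

Mean R_i = (3.3 + 0.2 − 0.7 − 0.2 + 4.1 − 3.8) / 6 = 0.4833%
Mean R_m = (10.4 − 2.5 − 3.4 + 4.3 + 9.5 + 1.0) / 6 = 3.2167%
Σ(R_i − R̄_i)(R_m − R̄_m) = 61.1617  ⇒  Cov = 61.1617 / 5 = 12.2323
Σ(R_m − R̄_m)² = 173.6283  ⇒  Var(R_m) = 173.6283 / 5 = 34.7257
β = Cov / Var(R_m) = 12.2323 / 34.7257 = 0.3523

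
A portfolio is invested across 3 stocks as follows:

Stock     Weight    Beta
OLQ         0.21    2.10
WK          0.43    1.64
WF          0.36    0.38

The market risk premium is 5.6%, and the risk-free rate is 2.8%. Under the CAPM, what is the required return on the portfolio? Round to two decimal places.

β_P = Σ w_i β_i = 0.21×2.10 + 0.43×1.64 + 0.36×0.38 = 1.2830
E(R_P) = R_f + β_P × MRP = 2.8% + 1.2830 × 5.6% = 9.98%

9.98%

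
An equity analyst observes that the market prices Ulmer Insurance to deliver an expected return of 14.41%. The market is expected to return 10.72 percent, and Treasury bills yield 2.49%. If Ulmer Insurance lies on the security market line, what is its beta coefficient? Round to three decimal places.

MRP = 10.72% − 2.49% = 8.23%
β = (E(R) − R_f) / MRP = (14.41% − 2.49%) / 8.23% = 11.92% / 8.23% = 1.448

1.448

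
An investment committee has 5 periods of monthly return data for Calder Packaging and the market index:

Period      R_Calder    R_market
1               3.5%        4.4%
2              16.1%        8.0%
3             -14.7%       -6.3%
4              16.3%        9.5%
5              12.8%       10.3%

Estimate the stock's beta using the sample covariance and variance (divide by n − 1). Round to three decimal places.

Mean R_i = (3.5 + 16.1 − 14.7 + 16.3 + 12.8) / 5 = 6.8000%
Mean R_m = (4.4 + 8.0 − 6.3 + 9.5 + 10.3) / 5 = 5.1800%
Σ(R_i − R̄_i)(R_m − R̄_m) = 347.3800  ⇒  Cov = 347.3800 / 4 = 86.8450
Σ(R_m − R̄_m)² = 185.2280  ⇒  Var(R_m) = 185.2280 / 4 = 46.3070
β = Cov / Var(R_m) = 86.8450 / 46.3070 = 1.8754

1.875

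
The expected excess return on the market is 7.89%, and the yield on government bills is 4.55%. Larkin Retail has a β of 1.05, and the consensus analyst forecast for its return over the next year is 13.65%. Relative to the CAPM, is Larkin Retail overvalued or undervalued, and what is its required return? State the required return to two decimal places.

Undervalued; required return 12.83%

Required return = R_f + β·MRP = 4.55% + 1.05 × 7.89% = 12.83%
Forecast 13.65% > required 12.83% → the stock plots above the SML → undervalued.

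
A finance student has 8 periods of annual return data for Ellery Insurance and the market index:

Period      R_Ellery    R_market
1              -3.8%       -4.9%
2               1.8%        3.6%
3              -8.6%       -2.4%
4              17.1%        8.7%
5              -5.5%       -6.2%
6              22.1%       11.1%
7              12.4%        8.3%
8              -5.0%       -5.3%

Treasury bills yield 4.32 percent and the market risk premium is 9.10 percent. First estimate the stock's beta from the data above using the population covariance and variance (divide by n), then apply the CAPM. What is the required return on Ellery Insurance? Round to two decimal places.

Mean R_i = (-3.8 + 1.8 − 8.6 + 17.1 − 5.5 + 22.1 + 12.4 − 5.0) / 8 = 3.8125%
Mean R_m = (-4.9 + 3.6 − 2.4 + 8.7 − 6.2 + 11.1 + 8.3 − 5.3) / 8 = 1.6125%
Σ(R_i − R̄_i)(R_m − R̄_m) = 554.1588  ⇒  Cov = 554.1588 / 8 = 69.2699
Σ(R_m − R̄_m)² = 356.2488  ⇒  Var(R_m) = 356.2488 / 8 = 44.5311
β = Cov / Var(R_m) = 69.2699 / 44.5311 = 1.5555
E(R) = R_f + β × MRP = 4.32% + 1.5555 × 9.10% = 18.48%

18.48%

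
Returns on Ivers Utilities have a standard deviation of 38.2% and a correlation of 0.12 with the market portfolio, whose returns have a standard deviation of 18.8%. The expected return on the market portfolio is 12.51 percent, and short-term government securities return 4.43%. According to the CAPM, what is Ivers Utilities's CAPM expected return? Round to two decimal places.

6.40%

β = ρ × σ_i / σ_m = 0.12 × 38.2% / 18.8% = 0.2438
MRP = 12.51% − 4.43% = 8.08%
E(R) = 4.43% + 0.2438 × 8.08% = 6.40%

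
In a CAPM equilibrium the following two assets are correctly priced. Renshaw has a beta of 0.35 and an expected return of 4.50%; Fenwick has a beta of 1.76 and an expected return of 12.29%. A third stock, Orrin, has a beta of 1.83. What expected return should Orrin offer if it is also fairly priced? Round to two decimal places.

MRP (SML slope) = (12.29% − 4.50%) / (1.76 − 0.35) = 7.79% / 1.41 = 5.5248%
R_f (intercept) = 4.50% − 0.35 × 5.5248% = 2.5663%
E(R_Orrin) = R_f + β × MRP = 2.5663% + 1.83 × 5.5248% = 12.68%

12.68%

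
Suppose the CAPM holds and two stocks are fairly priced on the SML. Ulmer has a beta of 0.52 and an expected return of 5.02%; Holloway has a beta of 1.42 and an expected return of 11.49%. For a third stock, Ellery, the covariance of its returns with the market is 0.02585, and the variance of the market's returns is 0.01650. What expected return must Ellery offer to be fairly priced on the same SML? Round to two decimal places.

MRP = (11.49% − 5.02%) / (1.42 − 0.52) = 7.1889%
R_f = 5.02% − 0.52 × 7.1889% = 1.2818%
β_Ellery = Cov / Var(R_m) = 0.02585 / 0.01650 = 1.5667
E(R_Ellery) = R_f + β × MRP = 1.2818% + 1.5667 × 7.1889% = 12.54%

12.54%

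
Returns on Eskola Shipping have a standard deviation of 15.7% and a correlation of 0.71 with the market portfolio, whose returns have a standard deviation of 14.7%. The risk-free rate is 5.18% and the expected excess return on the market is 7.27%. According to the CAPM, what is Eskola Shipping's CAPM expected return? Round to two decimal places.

10.69%

β = ρ × σ_i / σ_m = 0.71 × 15.7% / 14.7% = 0.7583
E(R) = 5.18% + 0.7583 × 7.27% = 10.69%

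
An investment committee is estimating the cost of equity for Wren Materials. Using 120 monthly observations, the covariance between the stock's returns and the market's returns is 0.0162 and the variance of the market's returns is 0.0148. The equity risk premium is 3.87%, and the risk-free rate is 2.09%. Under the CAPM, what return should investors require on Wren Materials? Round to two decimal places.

β = Cov(R_i, R_m) / Var(R_m) = 0.0162 / 0.0148 = 1.0946
E(R) = R_f + β × MRP = 2.09% + 1.0946 × 3.87% = 6.33%

6.33%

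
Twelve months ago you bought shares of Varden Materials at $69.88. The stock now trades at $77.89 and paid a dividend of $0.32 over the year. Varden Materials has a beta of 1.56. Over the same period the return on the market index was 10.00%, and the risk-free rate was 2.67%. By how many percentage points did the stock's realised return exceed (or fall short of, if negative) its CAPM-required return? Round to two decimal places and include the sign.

Realised HPR = (P1 + D1 − P0) / P0 = (77.89 + 0.32 − 69.88) / 69.88 = 8.33 / 69.88 = 11.9204%
MRP = 10.00% − 2.67% = 7.33%
CAPM required = R_f + β·MRP = 2.67% + 1.56 × 7.33% = 14.1048%
α = realised − required = 11.9204% − 14.1048% = -2.18%

-2.18%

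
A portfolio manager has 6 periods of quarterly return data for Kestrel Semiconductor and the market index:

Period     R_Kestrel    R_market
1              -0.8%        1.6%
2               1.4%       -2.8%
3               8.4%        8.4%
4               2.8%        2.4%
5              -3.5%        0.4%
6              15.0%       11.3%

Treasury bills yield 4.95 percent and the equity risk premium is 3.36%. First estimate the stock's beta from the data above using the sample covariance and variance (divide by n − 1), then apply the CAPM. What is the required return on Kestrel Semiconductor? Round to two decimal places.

8.76%

Mean R_i = (-0.8 + 1.4 + 8.4 + 2.8 − 3.5 + 15.0) / 6 = 3.8833%
Mean R_m = (1.6 − 2.8 + 8.4 + 2.4 + 0.4 + 11.3) / 6 = 3.5500%
Σ(R_i − R̄_i)(R_m − R̄_m) = 157.4650  ⇒  Cov = 157.4650 / 5 = 31.4930
Σ(R_m − R̄_m)² = 138.9550  ⇒  Var(R_m) = 138.9550 / 5 = 27.7910
β = Cov / Var(R_m) = 31.4930 / 27.7910 = 1.1332
E(R) = R_f + β × MRP = 4.95% + 1.1332 × 3.36% = 8.76%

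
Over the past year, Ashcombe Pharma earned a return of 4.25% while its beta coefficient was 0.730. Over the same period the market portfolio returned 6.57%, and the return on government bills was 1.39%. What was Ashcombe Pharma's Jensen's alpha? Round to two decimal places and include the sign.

Market excess return = 6.57% − 1.39% = 5.18%
CAPM benchmark = R_f + β(R_m − R_f) = 1.39% + 0.730 × 5.18% = 5.17140%
α = actual − benchmark = 4.25% − 5.17140% = -0.92%

-0.92%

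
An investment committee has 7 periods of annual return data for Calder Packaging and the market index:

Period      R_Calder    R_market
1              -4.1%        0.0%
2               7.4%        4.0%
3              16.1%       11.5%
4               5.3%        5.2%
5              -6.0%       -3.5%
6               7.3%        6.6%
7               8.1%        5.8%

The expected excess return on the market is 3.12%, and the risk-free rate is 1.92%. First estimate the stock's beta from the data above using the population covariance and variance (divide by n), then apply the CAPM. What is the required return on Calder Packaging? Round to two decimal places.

Mean R_i = (-4.1 + 7.4 + 16.1 + 5.3 − 6.0 + 7.3 + 8.1) / 7 = 4.8714%
Mean R_m = (0.0 + 4.0 + 11.5 + 5.2 − 3.5 + 6.6 + 5.8) / 7 = 4.2286%
Σ(R_i − R̄_i)(R_m − R̄_m) = 214.2757  ⇒  Cov = 214.2757 / 7 = 30.6108
Σ(R_m − R̄_m)² = 139.5743  ⇒  Var(R_m) = 139.5743 / 7 = 19.9392
β = Cov / Var(R_m) = 30.6108 / 19.9392 = 1.5352
E(R) = R_f + β × MRP = 1.92% + 1.5352 × 3.12% = 6.71%

6.71%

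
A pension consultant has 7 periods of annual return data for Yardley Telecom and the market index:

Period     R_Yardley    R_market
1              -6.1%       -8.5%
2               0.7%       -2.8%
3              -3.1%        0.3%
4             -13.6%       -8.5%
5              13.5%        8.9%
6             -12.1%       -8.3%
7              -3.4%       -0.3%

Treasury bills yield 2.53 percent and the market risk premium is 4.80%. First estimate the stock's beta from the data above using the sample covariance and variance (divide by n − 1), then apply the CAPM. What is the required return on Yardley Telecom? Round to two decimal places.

8.73%

Mean R_i = (-6.1 + 0.7 − 3.1 − 13.6 + 13.5 − 12.1 − 3.4) / 7 = -3.4429%
Mean R_m = (-8.5 − 2.8 + 0.3 − 8.5 + 8.9 − 8.3 − 0.3) / 7 = -2.7429%
Σ(R_i − R̄_i)(R_m − R̄_m) = 320.0571  ⇒  Cov = 320.0571 / 6 = 53.3429
Σ(R_m − R̄_m)² = 247.9571  ⇒  Var(R_m) = 247.9571 / 6 = 41.3262
β = Cov / Var(R_m) = 53.3429 / 41.3262 = 1.2908
E(R) = R_f + β × MRP = 2.53% + 1.2908 × 4.80% = 8.73%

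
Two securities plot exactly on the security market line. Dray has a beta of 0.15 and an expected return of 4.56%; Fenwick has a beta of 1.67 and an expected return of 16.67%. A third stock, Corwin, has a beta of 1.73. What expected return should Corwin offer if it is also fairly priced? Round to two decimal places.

17.15%

MRP (SML slope) = (16.67% − 4.56%) / (1.67 − 0.15) = 12.11% / 1.52 = 7.9671%
R_f (intercept) = 4.56% − 0.15 × 7.9671% = 3.3649%
E(R_Corwin) = R_f + β × MRP = 3.3649% + 1.73 × 7.9671% = 17.15%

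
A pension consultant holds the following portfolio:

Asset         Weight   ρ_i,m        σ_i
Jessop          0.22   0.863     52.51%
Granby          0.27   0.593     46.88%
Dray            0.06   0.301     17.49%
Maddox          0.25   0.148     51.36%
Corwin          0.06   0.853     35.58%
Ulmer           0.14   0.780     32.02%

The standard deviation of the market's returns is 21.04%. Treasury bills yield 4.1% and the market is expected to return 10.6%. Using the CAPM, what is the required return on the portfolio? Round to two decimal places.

β_Jessop = 0.863 × 52.51% / 21.04% = 2.1538
β_Granby = 0.593 × 46.88% / 21.04% = 1.3213
β_Dray = 0.301 × 17.49% / 21.04% = 0.2502
β_Maddox = 0.148 × 51.36% / 21.04% = 0.3613
β_Corwin = 0.853 × 35.58% / 21.04% = 1.4425
β_Ulmer = 0.780 × 32.02% / 21.04% = 1.1871
β_P = Σ w_i β_i = 0.22×2.1538 + 0.27×1.3213 + 0.06×0.2502 + 0.25×0.3613 + 0.06×1.4425 + 0.14×1.1871 = 1.1887
MRP = 10.6% − 4.1% = 6.50%
E(R_P) = R_f + β_P × MRP = 4.1% + 1.1887 × 6.5% = 11.83%

11.83%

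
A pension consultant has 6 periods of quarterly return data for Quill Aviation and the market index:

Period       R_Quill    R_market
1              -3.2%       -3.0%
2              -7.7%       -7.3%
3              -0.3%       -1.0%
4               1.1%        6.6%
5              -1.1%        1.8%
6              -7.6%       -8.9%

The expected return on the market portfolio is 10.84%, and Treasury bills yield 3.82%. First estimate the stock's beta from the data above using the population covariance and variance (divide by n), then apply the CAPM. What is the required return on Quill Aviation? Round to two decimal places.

Mean R_i = (-3.2 − 7.7 − 0.3 + 1.1 − 1.1 − 7.6) / 6 = -3.1333%
Mean R_m = (-3.0 − 7.3 − 1.0 + 6.6 + 1.8 − 8.9) / 6 = -1.9667%
Σ(R_i − R̄_i)(R_m − R̄_m) = 102.0567  ⇒  Cov = 102.0567 / 6 = 17.0095
Σ(R_m − R̄_m)² = 166.0933  ⇒  Var(R_m) = 166.0933 / 6 = 27.6822
β = Cov / Var(R_m) = 17.0095 / 27.6822 = 0.6145
MRP = 10.84% − 3.82% = 7.02%
E(R) = R_f + β × MRP = 3.82% + 0.6145 × 7.02% = 8.13%

8.13%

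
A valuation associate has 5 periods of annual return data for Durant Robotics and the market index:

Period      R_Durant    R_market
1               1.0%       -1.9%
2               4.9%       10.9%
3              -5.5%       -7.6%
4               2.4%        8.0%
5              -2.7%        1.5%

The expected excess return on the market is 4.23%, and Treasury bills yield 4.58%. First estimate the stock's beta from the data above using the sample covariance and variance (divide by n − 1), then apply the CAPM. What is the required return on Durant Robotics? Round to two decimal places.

6.64%

Mean R_i = (1.0 + 4.9 − 5.5 + 2.4 − 2.7) / 5 = 0.0200%
Mean R_m = (-1.9 + 10.9 − 7.6 + 8.0 + 1.5) / 5 = 2.1800%
Σ(R_i − R̄_i)(R_m − R̄_m) = 108.2420  ⇒  Cov = 108.2420 / 4 = 27.0605
Σ(R_m − R̄_m)² = 222.6680  ⇒  Var(R_m) = 222.6680 / 4 = 55.6670
β = Cov / Var(R_m) = 27.0605 / 55.6670 = 0.4861
E(R) = R_f + β × MRP = 4.58% + 0.4861 × 4.23% = 6.64%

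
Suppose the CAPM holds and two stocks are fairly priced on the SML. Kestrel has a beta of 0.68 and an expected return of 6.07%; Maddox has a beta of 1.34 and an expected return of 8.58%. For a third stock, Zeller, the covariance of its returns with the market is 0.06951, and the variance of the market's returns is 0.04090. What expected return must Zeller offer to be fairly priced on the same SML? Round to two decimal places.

9.95%

MRP = (8.58% − 6.07%) / (1.34 − 0.68) = 3.8030%
R_f = 6.07% − 0.68 × 3.8030% = 3.4840%
β_Zeller = Cov / Var(R_m) = 0.06951 / 0.04090 = 1.6995
E(R_Zeller) = R_f + β × MRP = 3.4840% + 1.6995 × 3.8030% = 9.95%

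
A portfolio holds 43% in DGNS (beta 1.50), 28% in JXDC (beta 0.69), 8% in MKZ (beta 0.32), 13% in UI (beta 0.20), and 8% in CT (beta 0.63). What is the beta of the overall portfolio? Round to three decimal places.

β_P = Σ w_i β_i = 0.43×1.50 + 0.28×0.69 + 0.08×0.32 + 0.13×0.20 + 0.08×0.63 = 0.9402

0.940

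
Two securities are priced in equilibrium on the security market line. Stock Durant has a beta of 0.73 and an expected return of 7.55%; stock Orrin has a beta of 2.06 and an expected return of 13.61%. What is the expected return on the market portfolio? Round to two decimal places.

Both satisfy E(R) = R_f + β·MRP, so the slope of the SML is
MRP = (13.61% − 7.55%) / (2.06 − 0.73) = 6.06% / 1.33 = 4.5564%
R_f = E(R_Durant) − β_Durant·MRP = 7.55% − 0.73 × 4.5564% = 4.2238%
E(R_m) = R_f + MRP = 4.2238% + 4.5564% = 8.78%

8.78%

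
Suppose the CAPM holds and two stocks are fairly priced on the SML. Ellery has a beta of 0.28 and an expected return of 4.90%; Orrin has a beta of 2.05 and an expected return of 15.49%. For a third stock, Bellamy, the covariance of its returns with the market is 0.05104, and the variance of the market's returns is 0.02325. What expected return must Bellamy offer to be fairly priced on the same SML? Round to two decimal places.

MRP = (15.49% − 4.90%) / (2.05 − 0.28) = 5.9831%
R_f = 4.90% − 0.28 × 5.9831% = 3.2247%
β_Bellamy = Cov / Var(R_m) = 0.05104 / 0.02325 = 2.1953
E(R_Bellamy) = R_f + β × MRP = 3.2247% + 2.1953 × 5.9831% = 16.36%

16.36%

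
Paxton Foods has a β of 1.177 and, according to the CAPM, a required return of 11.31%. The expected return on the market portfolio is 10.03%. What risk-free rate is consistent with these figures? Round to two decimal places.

E(R) = R_f + β(E(R_m) − R_f) = R_f(1 − β) + β·E(R_m)
11.31% = R_f × (1 − 1.177) + 1.177 × 10.03%
11.31% = R_f × -0.177 + 11.80531%
R_f = (11.31% − 11.80531%) / -0.177 = 2.80%

2.80%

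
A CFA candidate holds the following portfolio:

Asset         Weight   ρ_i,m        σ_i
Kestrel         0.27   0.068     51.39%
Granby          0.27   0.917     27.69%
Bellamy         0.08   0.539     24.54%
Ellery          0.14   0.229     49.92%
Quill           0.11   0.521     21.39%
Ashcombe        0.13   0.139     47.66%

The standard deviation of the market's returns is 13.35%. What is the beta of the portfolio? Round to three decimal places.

β_Kestrel = 0.068 × 51.39% / 13.35% = 0.2618
β_Granby = 0.917 × 27.69% / 13.35% = 1.9020
β_Bellamy = 0.539 × 24.54% / 13.35% = 0.9908
β_Ellery = 0.229 × 49.92% / 13.35% = 0.8563
β_Quill = 0.521 × 21.39% / 13.35% = 0.8348
β_Ashcombe = 0.139 × 47.66% / 13.35% = 0.4962
β_P = Σ w_i β_i = 0.27×0.2618 + 0.27×1.9020 + 0.08×0.9908 + 0.14×0.8563 + 0.11×0.8348 + 0.13×0.4962 = 0.9397

0.940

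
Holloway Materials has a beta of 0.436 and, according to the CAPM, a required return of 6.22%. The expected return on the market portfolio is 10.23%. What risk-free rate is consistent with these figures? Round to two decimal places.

E(R) = R_f + β(E(R_m) − R_f) = R_f(1 − β) + β·E(R_m)
6.22% = R_f × (1 − 0.436) + 0.436 × 10.23%
6.22% = R_f × 0.564 + 4.46028%
R_f = (6.22% − 4.46028%) / 0.564 = 3.12%

3.12%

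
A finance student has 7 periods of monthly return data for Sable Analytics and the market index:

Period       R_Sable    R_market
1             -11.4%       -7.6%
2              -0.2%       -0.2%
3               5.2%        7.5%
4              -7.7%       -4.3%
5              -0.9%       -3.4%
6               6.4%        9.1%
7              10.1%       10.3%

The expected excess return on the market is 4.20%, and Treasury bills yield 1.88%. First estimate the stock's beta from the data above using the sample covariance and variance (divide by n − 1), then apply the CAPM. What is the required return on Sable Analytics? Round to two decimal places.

Mean R_i = (-11.4 − 0.2 + 5.2 − 7.7 − 0.9 + 6.4 + 10.1) / 7 = 0.2143%
Mean R_m = (-7.6 − 0.2 + 7.5 − 4.3 − 3.4 + 9.1 + 10.3) / 7 = 1.6286%
Σ(R_i − R̄_i)(R_m − R̄_m) = 321.6771  ⇒  Cov = 321.6771 / 6 = 53.6129
Σ(R_m − R̄_m)² = 314.4343  ⇒  Var(R_m) = 314.4343 / 6 = 52.4057
β = Cov / Var(R_m) = 53.6129 / 52.4057 = 1.0230
E(R) = R_f + β × MRP = 1.88% + 1.0230 × 4.20% = 6.18%

6.18%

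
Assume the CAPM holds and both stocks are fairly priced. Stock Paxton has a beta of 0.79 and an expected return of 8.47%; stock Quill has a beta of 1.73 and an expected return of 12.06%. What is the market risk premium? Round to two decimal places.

Both satisfy E(R) = R_f + β·MRP, so the slope of the SML is
MRP = (12.06% − 8.47%) / (1.73 − 0.79) = 3.59% / 0.94 = 3.8191%

3.82%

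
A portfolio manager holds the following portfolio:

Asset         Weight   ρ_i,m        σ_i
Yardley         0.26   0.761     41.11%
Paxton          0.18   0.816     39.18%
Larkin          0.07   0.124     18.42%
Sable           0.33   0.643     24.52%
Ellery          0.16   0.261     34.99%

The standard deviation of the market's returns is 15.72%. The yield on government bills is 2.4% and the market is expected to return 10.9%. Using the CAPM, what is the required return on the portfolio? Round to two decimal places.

13.60%

β_Yardley = 0.761 × 41.11% / 15.72% = 1.9901
β_Paxton = 0.816 × 39.18% / 15.72% = 2.0338
β_Larkin = 0.124 × 18.42% / 15.72% = 0.1453
β_Sable = 0.643 × 24.52% / 15.72% = 1.0029
β_Ellery = 0.261 × 34.99% / 15.72% = 0.5809
β_P = Σ w_i β_i = 0.26×1.9901 + 0.18×2.0338 + 0.07×0.1453 + 0.33×1.0029 + 0.16×0.5809 = 1.3176
MRP = 10.9% − 2.4% = 8.50%
E(R_P) = R_f + β_P × MRP = 2.4% + 1.3176 × 8.5% = 13.60%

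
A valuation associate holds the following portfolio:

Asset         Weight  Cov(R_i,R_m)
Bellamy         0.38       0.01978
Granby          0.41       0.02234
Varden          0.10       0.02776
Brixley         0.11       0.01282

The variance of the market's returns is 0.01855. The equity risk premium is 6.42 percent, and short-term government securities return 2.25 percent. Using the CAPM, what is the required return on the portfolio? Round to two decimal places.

β_Bellamy = 0.01978 / 0.01855 = 1.0663
β_Granby = 0.02234 / 0.01855 = 1.2043
β_Varden = 0.02776 / 0.01855 = 1.4965
β_Brixley = 0.01282 / 0.01855 = 0.6911
β_P = Σ w_i β_i = 0.38×1.0663 + 0.41×1.2043 + 0.10×1.4965 + 0.11×0.6911 = 1.1246
E(R_P) = R_f + β_P × MRP = 2.25% + 1.1246 × 6.42% = 9.47%

9.47%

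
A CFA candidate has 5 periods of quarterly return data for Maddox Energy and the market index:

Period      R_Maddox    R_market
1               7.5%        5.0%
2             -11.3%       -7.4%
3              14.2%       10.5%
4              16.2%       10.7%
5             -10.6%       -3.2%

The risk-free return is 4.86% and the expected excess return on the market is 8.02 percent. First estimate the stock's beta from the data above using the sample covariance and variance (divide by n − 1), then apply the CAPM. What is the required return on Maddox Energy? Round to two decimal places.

17.75%

Mean R_i = (7.5 − 11.3 + 14.2 + 16.2 − 10.6) / 5 = 3.2000%
Mean R_m = (5.0 − 7.4 + 10.5 + 10.7 − 3.2) / 5 = 3.1200%
Σ(R_i − R̄_i)(R_m − R̄_m) = 427.5600  ⇒  Cov = 427.5600 / 4 = 106.8900
Σ(R_m − R̄_m)² = 266.0680  ⇒  Var(R_m) = 266.0680 / 4 = 66.5170
β = Cov / Var(R_m) = 106.8900 / 66.5170 = 1.6070
E(R) = R_f + β × MRP = 4.86% + 1.6070 × 8.02% = 17.75%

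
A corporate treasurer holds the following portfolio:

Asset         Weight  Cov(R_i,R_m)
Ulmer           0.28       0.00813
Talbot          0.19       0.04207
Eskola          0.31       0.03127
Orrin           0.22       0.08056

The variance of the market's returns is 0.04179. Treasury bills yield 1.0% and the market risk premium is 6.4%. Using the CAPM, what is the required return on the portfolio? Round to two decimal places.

6.77%

β_Ulmer = 0.00813 / 0.04179 = 0.1945
β_Talbot = 0.04207 / 0.04179 = 1.0067
β_Eskola = 0.03127 / 0.04179 = 0.7483
β_Orrin = 0.08056 / 0.04179 = 1.9277
β_P = Σ w_i β_i = 0.28×0.1945 + 0.19×1.0067 + 0.31×0.7483 + 0.22×1.9277 = 0.9018
E(R_P) = R_f + β_P × MRP = 1.0% + 0.9018 × 6.4% = 6.77%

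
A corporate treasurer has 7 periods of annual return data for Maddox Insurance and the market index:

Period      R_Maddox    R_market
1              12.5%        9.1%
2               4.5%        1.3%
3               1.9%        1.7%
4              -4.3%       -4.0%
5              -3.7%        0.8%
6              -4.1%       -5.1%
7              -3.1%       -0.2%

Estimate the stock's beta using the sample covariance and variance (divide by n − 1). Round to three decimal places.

1.222

Mean R_i = (12.5 + 4.5 + 1.9 − 4.3 − 3.7 − 4.1 − 3.1) / 7 = 0.5286%
Mean R_m = (9.1 + 1.3 + 1.7 − 4.0 + 0.8 − 5.1 − 0.2) / 7 = 0.5143%
Σ(R_i − R̄_i)(R_m − R̄_m) = 156.6971  ⇒  Cov = 156.6971 / 6 = 26.1162
Σ(R_m − R̄_m)² = 128.2286  ⇒  Var(R_m) = 128.2286 / 6 = 21.3714
β = Cov / Var(R_m) = 26.1162 / 21.3714 = 1.2220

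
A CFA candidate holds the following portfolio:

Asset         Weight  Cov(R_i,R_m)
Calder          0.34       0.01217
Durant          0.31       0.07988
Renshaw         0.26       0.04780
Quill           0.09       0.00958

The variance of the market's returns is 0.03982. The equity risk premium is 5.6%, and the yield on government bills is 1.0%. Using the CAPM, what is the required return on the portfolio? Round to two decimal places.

β_Calder = 0.01217 / 0.03982 = 0.3056
β_Durant = 0.07988 / 0.03982 = 2.0060
β_Renshaw = 0.04780 / 0.03982 = 1.2004
β_Quill = 0.00958 / 0.03982 = 0.2406
β_P = Σ w_i β_i = 0.34×0.3056 + 0.31×2.0060 + 0.26×1.2004 + 0.09×0.2406 = 1.0595
E(R_P) = R_f + β_P × MRP = 1.0% + 1.0595 × 5.6% = 6.93%

6.93%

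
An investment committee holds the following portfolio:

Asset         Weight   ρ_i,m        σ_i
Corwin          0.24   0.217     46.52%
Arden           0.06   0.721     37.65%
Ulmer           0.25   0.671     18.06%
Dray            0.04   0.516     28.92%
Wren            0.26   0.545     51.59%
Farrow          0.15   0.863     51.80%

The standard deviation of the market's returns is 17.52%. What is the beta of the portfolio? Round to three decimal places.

1.238

β_Corwin = 0.217 × 46.52% / 17.52% = 0.5762
β_Arden = 0.721 × 37.65% / 17.52% = 1.5494
β_Ulmer = 0.671 × 18.06% / 17.52% = 0.6917
β_Dray = 0.516 × 28.92% / 17.52% = 0.8518
β_Wren = 0.545 × 51.59% / 17.52% = 1.6048
β_Farrow = 0.863 × 51.80% / 17.52% = 2.5516
β_P = Σ w_i β_i = 0.24×0.5762 + 0.06×1.5494 + 0.25×0.6917 + 0.04×0.8518 + 0.26×1.6048 + 0.15×2.5516 = 1.2382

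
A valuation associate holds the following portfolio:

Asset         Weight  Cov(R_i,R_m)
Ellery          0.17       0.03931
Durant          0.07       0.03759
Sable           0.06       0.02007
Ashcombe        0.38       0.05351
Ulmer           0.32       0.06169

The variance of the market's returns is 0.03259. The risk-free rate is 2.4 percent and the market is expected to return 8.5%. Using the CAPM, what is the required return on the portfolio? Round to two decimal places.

11.87%

β_Ellery = 0.03931 / 0.03259 = 1.2062
β_Durant = 0.03759 / 0.03259 = 1.1534
β_Sable = 0.02007 / 0.03259 = 0.6158
β_Ashcombe = 0.05351 / 0.03259 = 1.6419
β_Ulmer = 0.06169 / 0.03259 = 1.8929
β_P = Σ w_i β_i = 0.17×1.2062 + 0.07×1.1534 + 0.06×0.6158 + 0.38×1.6419 + 0.32×1.8929 = 1.5524
MRP = 8.5% − 2.4% = 6.10%
E(R_P) = R_f + β_P × MRP = 2.4% + 1.5524 × 6.1% = 11.87%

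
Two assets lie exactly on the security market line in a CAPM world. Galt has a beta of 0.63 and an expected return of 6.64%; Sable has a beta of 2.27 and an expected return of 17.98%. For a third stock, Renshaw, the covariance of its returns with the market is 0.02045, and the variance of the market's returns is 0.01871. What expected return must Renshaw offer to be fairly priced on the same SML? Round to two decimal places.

MRP = (17.98% − 6.64%) / (2.27 − 0.63) = 6.9146%
R_f = 6.64% − 0.63 × 6.9146% = 2.2838%
β_Renshaw = Cov / Var(R_m) = 0.02045 / 0.01871 = 1.0930
E(R_Renshaw) = R_f + β × MRP = 2.2838% + 1.0930 × 6.9146% = 9.84%

9.84%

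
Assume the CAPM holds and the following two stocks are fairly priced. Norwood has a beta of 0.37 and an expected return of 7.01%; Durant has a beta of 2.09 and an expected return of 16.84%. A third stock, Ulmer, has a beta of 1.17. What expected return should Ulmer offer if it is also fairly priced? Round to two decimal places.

MRP (SML slope) = (16.84% − 7.01%) / (2.09 − 0.37) = 9.83% / 1.72 = 5.7151%
R_f (intercept) = 7.01% − 0.37 × 5.7151% = 4.8954%
E(R_Ulmer) = R_f + β × MRP = 4.8954% + 1.17 × 5.7151% = 11.58%

11.58%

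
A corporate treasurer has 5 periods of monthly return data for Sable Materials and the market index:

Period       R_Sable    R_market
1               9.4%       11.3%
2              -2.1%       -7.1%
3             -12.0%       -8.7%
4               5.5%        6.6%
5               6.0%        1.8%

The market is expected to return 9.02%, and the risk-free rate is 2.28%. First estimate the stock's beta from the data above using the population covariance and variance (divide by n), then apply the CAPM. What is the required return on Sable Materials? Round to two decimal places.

Mean R_i = (9.4 − 2.1 − 12.0 + 5.5 + 6.0) / 5 = 1.3600%
Mean R_m = (11.3 − 7.1 − 8.7 + 6.6 + 1.8) / 5 = 0.7800%
Σ(R_i − R̄_i)(R_m − R̄_m) = 267.3260  ⇒  Cov = 267.3260 / 5 = 53.4652
Σ(R_m − R̄_m)² = 297.5480  ⇒  Var(R_m) = 297.5480 / 5 = 59.5096
β = Cov / Var(R_m) = 53.4652 / 59.5096 = 0.8984
MRP = 9.02% − 2.28% = 6.74%
E(R) = R_f + β × MRP = 2.28% + 0.8984 × 6.74% = 8.34%

8.34%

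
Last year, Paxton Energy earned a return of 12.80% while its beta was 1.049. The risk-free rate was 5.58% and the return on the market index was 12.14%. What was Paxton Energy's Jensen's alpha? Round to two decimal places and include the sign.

Market excess return = 12.14% − 5.58% = 6.56%
CAPM benchmark = R_f + β(R_m − R_f) = 5.58% + 1.049 × 6.56% = 12.46144%
α = actual − benchmark = 12.80% − 12.46144% = +0.34%

+0.34%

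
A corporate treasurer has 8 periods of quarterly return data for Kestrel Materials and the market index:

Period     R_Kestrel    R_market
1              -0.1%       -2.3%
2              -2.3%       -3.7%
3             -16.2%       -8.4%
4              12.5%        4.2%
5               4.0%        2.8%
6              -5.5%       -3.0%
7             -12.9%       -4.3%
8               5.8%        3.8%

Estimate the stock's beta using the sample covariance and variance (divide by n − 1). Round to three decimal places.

1.988

Mean R_i = (-0.1 − 2.3 − 16.2 + 12.5 + 4.0 − 5.5 − 12.9 + 5.8) / 8 = -1.8375%
Mean R_m = (-2.3 − 3.7 − 8.4 + 4.2 + 2.8 − 3.0 − 4.3 + 3.8) / 8 = -1.3625%
Σ(R_i − R̄_i)(R_m − R̄_m) = 282.5013  ⇒  Cov = 282.5013 / 7 = 40.3573
Σ(R_m − R̄_m)² = 142.0988  ⇒  Var(R_m) = 142.0988 / 7 = 20.2998
β = Cov / Var(R_m) = 40.3573 / 20.2998 = 1.9881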